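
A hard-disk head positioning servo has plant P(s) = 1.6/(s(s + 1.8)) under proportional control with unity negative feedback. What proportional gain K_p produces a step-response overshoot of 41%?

From %OS = 100·exp(−πζ/√(1−ζ²)) = 41%, ζ = −ln(0.41)/√(π²+ln²(0.41)) = 0.273.
Characteristic equation s² + 1.8s + 1.6K_p = 0 gives ζ = 1.8/(2√(1.6K_p)).
Setting ζ = 0.273: √(1.6K_p) = 1.8/(2·0.273) = 3.296, so K_p = 10.87/1.6 = 6.79.

K_p = 6.79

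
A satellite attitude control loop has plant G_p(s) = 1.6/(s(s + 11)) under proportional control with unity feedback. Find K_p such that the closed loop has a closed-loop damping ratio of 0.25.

K_p = 302

Closed-loop characteristic equation: s² + 11s + K_p·1.6 = 0.
So ω_n = √(1.6K_p) and 2ζω_n = 11, giving ζ = 11/(2√(1.6K_p)).
Setting ζ = 0.25: √(1.6K_p) = 11/(2·0.25) = 22, so K_p = 484/1.6 = 302.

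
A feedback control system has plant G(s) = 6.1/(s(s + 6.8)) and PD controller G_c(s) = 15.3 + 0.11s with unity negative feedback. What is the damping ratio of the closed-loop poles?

ζ = 0.387

Forward path: (15.3 + 0.11s)·6.1/(s(s+6.8)). The closed-loop characteristic equation is s² + (6.8 + 6.1·0.11)s + 6.1·15.3 = 0.
That is s² + 7.471s + 93.33 = 0, so ω_n = 9.661 rad/s and ζ = 7.471/(2·9.661) = 0.3867.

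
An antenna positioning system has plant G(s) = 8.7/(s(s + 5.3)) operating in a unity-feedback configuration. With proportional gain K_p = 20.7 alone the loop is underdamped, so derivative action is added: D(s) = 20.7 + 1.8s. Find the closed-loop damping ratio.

ζ = 0.781

Forward path: (20.7 + 1.8s)·8.7/(s(s+5.3)). The closed-loop characteristic equation is s² + (5.3 + 8.7·1.8)s + 8.7·20.7 = 0.
That is s² + 20.96s + 180.1 = 0, so ω_n = 13.42 rad/s and ζ = 20.96/(2·13.42) = 0.7809.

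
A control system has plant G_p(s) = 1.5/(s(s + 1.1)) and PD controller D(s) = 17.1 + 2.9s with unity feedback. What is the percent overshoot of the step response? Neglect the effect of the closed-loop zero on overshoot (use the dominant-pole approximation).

13.5%

Forward path: (17.1 + 2.9s)·1.5/(s(s+1.1)). The closed-loop characteristic equation is s² + (1.1 + 1.5·2.9)s + 1.5·17.1 = 0.
That is s² + 5.45s + 25.65 = 0, so ω_n = 5.065 rad/s and ζ = 5.45/(2·5.065) = 0.5381.
%OS = 100·exp(−πζ/√(1−ζ²)) = 13.5%.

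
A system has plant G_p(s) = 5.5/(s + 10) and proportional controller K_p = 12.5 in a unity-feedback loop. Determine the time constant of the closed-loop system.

τ = 0.0127 s

Closed-loop transfer function: T(s) = K_p·G_p(s)/(1 + K_p·G_p(s)) = 68.75/(s + 10 + 68.75) = 68.75/(s + 78.75).
Time constant τ = 1/78.75 = 0.0127 s.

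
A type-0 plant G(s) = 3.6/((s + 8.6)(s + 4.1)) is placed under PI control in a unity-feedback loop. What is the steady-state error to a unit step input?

0

The PI controller's integrator makes the forward path type 1, so e_ss to a step is zero.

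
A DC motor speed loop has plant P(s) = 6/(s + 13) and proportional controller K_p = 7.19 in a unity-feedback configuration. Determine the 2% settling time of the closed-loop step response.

Closed-loop transfer function: T(s) = K_p·P(s)/(1 + K_p·P(s)) = 43.14/(s + 13 + 43.14) = 43.14/(s + 56.14).
Time constant τ = 1/56.14 = 0.01781 s, so the 2% settling time is about 4τ = 0.0713 s.

T_s ≈ 0.0713 s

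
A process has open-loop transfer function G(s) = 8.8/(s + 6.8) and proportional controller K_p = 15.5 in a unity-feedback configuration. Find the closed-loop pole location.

s = -143.2

Closed-loop transfer function: T(s) = K_p·G(s)/(1 + K_p·G(s)) = 136.4/(s + 6.8 + 136.4) = 136.4/(s + 143.2).
The closed-loop pole is at s = −143.2.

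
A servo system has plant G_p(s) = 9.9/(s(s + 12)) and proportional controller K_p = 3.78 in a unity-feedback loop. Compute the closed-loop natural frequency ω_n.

1 + K_p·G_p(s) = 0 gives s² + 12s + 37.42 = 0.
So ω_n² = 37.42 ⇒ ω_n = 6.117 rad/s, and ζ = 12/(2ω_n) = 0.981.

ω_n = 6.12 rad/s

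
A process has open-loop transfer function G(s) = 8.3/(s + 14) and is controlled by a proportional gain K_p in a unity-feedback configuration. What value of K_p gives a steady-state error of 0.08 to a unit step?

Steady-state error for a unit step on this type-0 loop is 1/(1 + K_p·G(0)).
G(0) = 0.5929. Require 1/(1 + K_p·0.5929) = 0.08, so 1 + 0.5929·K_p = 12.5.
K_p = (12.5 − 1)/0.5929 = 19.4.

K_p = 19.4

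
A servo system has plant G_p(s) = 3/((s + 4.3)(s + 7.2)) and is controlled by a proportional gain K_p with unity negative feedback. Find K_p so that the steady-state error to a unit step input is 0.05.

For a type-0 loop with proportional control, e_ss = 1/(1 + K_p·G_p(0)).
G_p(0) = 0.0969. Require 1/(1 + K_p·0.0969) = 0.05, so 1 + 0.0969·K_p = 20.
K_p = (20 − 1)/0.0969 = 196.

K_p = 196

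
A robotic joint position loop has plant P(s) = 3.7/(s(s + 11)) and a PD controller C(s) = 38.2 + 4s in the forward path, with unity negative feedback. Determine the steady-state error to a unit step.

The open loop C(s)P(s) has a pole at the origin (type 1), so the static position error constant is infinite and e_ss = 1/(1+∞) = 0.

0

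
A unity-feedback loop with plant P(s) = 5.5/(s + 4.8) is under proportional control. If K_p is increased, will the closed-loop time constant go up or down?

decrease

The closed-loop bandwidth 4.8+K_p·5.5 grows with K_p, so τ shrinks.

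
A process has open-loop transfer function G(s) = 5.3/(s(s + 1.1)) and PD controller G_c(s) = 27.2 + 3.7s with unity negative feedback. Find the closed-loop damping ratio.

Forward path: (27.2 + 3.7s)·5.3/(s(s+1.1)). The closed-loop characteristic equation is s² + (1.1 + 5.3·3.7)s + 5.3·27.2 = 0.
That is s² + 20.71s + 144.2 = 0, so ω_n = 12.01 rad/s and ζ = 20.71/(2·12.01) = 0.8624.

ζ = 0.862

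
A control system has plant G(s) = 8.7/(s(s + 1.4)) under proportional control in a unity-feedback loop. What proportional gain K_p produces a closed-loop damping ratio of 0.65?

Closed-loop characteristic equation: s² + 1.4s + K_p·8.7 = 0.
So ω_n = √(8.7K_p) and 2ζω_n = 1.4, giving ζ = 1.4/(2√(8.7K_p)).
Setting ζ = 0.65: √(8.7K_p) = 1.4/(2·0.65) = 1.077, so K_p = 1.16/8.7 = 0.133.

K_p = 0.133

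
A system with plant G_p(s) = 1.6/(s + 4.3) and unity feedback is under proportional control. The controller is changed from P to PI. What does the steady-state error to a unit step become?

The integrator makes K_pos = lim_{s→0} C(s)G(s) infinite, so e_ss = 1/(1+K_pos) = 0.

0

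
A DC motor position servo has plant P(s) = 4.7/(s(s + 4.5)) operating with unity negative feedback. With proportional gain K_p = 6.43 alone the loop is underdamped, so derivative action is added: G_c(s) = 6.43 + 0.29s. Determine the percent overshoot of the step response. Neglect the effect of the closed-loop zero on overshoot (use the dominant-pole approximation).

13.8%

Forward path: (6.43 + 0.29s)·4.7/(s(s+4.5)). The closed-loop characteristic equation is s² + (4.5 + 4.7·0.29)s + 4.7·6.43 = 0.
That is s² + 5.863s + 30.22 = 0, so ω_n = 5.497 rad/s and ζ = 5.863/(2·5.497) = 0.5333.
%OS = 100·exp(−πζ/√(1−ζ²)) = 13.8%.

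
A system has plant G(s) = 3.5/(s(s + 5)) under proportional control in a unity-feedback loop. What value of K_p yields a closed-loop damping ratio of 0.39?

Closed-loop characteristic equation: s² + 5s + K_p·3.5 = 0.
So ω_n = √(3.5K_p) and 2ζω_n = 5, giving ζ = 5/(2√(3.5K_p)).
Setting ζ = 0.39: √(3.5K_p) = 5/(2·0.39) = 6.41, so K_p = 41.09/3.5 = 11.7.

K_p = 11.7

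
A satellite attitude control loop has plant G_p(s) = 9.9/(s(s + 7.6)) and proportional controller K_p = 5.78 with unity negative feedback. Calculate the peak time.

T_p = 0.48 s

The closed-loop denominator s² + 7.6s + 57.22 gives ω_n = √57.22 = 7.565 and ζ = 7.6/(2ω_n) = 0.5023.
Damped frequency ω_d = ω_n√(1−ζ²) = 6.541 rad/s, so peak time T_p = π/ω_d = 0.48 s.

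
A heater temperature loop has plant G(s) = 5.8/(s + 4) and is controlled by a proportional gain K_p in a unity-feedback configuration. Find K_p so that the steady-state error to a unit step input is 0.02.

The loop is type 0, so e_ss(step) = 1/(1 + K_pos) with K_pos = K_p·G(0).
G(0) = 1.45. Require 1/(1 + K_p·1.45) = 0.02, so 1 + 1.45·K_p = 50.
K_p = (50 − 1)/1.45 = 33.8.

K_p = 33.8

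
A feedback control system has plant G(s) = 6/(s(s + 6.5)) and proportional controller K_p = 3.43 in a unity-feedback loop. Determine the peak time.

T_p = 0.993 s

Closed-loop characteristic equation: s² + 6.5s + 20.58 = 0, so ω_n = 4.537 rad/s and ζ = 6.5/(2·4.537) = 0.7164.
Damped frequency ω_d = ω_n√(1−ζ²) = 3.165 rad/s, so peak time T_p = π/ω_d = 0.993 s.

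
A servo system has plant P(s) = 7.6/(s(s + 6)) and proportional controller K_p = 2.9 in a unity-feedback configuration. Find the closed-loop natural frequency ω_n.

ω_n = 4.69 rad/s

With unity feedback the closed-loop characteristic equation is s² + 6s + 2.9·7.6 = s² + 6s + 22.04 = 0.
So ω_n² = 22.04 ⇒ ω_n = 4.695 rad/s, and ζ = 6/(2ω_n) = 0.639.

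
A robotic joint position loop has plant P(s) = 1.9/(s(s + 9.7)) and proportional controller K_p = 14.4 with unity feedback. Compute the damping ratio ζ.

The closed-loop denominator is s(s+9.7) + 14.4·1.9 = s² + 9.7s + 27.36.
So ω_n² = 27.36 ⇒ ω_n = 5.231 rad/s, and ζ = 9.7/(2ω_n) = 0.927.

ζ = 0.927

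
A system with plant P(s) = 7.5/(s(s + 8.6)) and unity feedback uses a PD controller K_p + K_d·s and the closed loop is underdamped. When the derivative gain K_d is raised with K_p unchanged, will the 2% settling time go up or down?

decrease

Characteristic equation s² + (8.6 + 7.5K_d)s + 7.5K_p = 0: raising K_d increases ζω_n = (8.6+7.5K_d)/2 while the loop stays underdamped, so T_s ≈ 4/(ζω_n) decreases.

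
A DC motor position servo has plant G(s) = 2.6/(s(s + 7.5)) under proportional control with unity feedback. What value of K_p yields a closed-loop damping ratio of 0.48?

Closed-loop characteristic equation: s² + 7.5s + K_p·2.6 = 0.
So ω_n = √(2.6K_p) and 2ζω_n = 7.5, giving ζ = 7.5/(2√(2.6K_p)).
Setting ζ = 0.48: √(2.6K_p) = 7.5/(2·0.48) = 7.812, so K_p = 61.04/2.6 = 23.5.

K_p = 23.5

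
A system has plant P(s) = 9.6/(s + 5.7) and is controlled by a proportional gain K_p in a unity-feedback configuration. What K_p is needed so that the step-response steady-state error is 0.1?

K_p = 5.34

The loop is type 0, so e_ss(step) = 1/(1 + K_pos) with K_pos = K_p·P(0).
P(0) = 1.684. Require 1/(1 + K_p·1.684) = 0.1, so 1 + 1.684·K_p = 10.
K_p = (10 − 1)/1.684 = 5.34.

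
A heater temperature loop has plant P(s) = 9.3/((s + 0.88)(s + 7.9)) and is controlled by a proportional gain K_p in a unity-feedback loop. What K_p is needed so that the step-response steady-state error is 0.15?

K_p = 4.24

The loop is type 0, so e_ss(step) = 1/(1 + K_pos) with K_pos = K_p·P(0).
P(0) = 1.338. Require 1/(1 + K_p·1.338) = 0.15, so 1 + 1.338·K_p = 6.667.
K_p = (6.667 − 1)/1.338 = 4.24.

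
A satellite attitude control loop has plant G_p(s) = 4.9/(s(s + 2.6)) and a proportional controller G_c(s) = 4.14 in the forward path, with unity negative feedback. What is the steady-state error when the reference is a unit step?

The open loop G_c(s)G_p(s) has a pole at the origin (type 1), so the static position error constant is infinite and e_ss = 1/(1+∞) = 0.

0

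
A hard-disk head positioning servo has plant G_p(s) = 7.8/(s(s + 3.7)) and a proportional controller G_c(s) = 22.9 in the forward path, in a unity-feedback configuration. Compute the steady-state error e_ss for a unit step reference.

The open loop G_c(s)G_p(s) has a pole at the origin (type 1), so the static position error constant is infinite and e_ss = 1/(1+∞) = 0.

0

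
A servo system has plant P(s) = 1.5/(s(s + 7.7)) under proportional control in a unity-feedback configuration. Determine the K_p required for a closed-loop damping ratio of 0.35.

Closed-loop characteristic equation: s² + 7.7s + K_p·1.5 = 0.
So ω_n = √(1.5K_p) and 2ζω_n = 7.7, giving ζ = 7.7/(2√(1.5K_p)).
Setting ζ = 0.35: √(1.5K_p) = 7.7/(2·0.35) = 11, so K_p = 121/1.5 = 80.7.

K_p = 80.7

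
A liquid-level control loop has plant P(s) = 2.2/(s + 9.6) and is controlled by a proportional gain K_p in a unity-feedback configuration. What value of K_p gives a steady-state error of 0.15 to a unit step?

K_p = 24.7

Steady-state error for a unit step on this type-0 loop is 1/(1 + K_p·P(0)).
P(0) = 0.2292. Require 1/(1 + K_p·0.2292) = 0.15, so 1 + 0.2292·K_p = 6.667.
K_p = (6.667 − 1)/0.2292 = 24.7.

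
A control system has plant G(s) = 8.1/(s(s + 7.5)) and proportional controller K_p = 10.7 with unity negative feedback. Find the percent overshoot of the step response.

25.1%

Closed-loop characteristic equation: s² + 7.5s + 86.67 = 0, so ω_n = 9.31 rad/s and ζ = 7.5/(2·9.31) = 0.4028.
%OS = 100·exp(−πζ/√(1−ζ²)) = 100·exp(−π·0.4028/√0.8377) = 25.1%.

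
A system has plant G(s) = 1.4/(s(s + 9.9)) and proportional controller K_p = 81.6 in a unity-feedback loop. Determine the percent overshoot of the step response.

The closed-loop denominator s² + 9.9s + 114.2 gives ω_n = √114.2 = 10.69 and ζ = 9.9/(2ω_n) = 0.4631.
%OS = 100·exp(−πζ/√(1−ζ²)) = 100·exp(−π·0.4631/√0.7855) = 19.4%.

19.4%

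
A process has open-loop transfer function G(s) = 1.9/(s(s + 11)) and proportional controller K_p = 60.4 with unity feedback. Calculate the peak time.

T_p = 0.342 s

The closed-loop denominator s² + 11s + 114.8 gives ω_n = √114.8 = 10.71 and ζ = 11/(2ω_n) = 0.5134.
Damped frequency ω_d = ω_n√(1−ζ²) = 9.193 rad/s, so peak time T_p = π/ω_d = 0.342 s.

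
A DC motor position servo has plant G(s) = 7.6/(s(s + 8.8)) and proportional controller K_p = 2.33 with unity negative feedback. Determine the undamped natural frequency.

ω_n = 4.21 rad/s

With unity feedback the closed-loop characteristic equation is s² + 8.8s + 2.33·7.6 = s² + 8.8s + 17.71 = 0.
Matching s² + 2ζω_n s + ω_n²: ω_n = √17.71 = 4.208 rad/s and 2ζω_n = 8.8, so ζ = 8.8/(2·4.208) = 1.05.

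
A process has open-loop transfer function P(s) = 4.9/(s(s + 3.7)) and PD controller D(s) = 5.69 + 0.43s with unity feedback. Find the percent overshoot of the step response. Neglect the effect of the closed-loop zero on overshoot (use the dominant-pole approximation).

12.6%

Forward path: (5.69 + 0.43s)·4.9/(s(s+3.7)). The closed-loop characteristic equation is s² + (3.7 + 4.9·0.43)s + 4.9·5.69 = 0.
That is s² + 5.807s + 27.88 = 0, so ω_n = 5.28 rad/s and ζ = 5.807/(2·5.28) = 0.5499.
%OS = 100·exp(−πζ/√(1−ζ²)) = 12.6%.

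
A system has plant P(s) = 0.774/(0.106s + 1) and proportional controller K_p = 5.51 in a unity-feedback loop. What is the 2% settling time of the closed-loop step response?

Closed loop: T(s) = K_p·P/(1+K_p·P) = 4.265/(0.106s + 1 + 4.265), with pole at s = −(1 + 4.265)/0.106 = −49.67.
τ = 1/49.67 = 0.02013 s, so 2% settling time ≈ 4τ = 0.0805 s.

T_s ≈ 0.0805 s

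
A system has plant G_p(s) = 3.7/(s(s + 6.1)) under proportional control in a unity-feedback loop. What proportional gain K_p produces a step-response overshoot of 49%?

K_p = 51.3

From %OS = 100·exp(−πζ/√(1−ζ²)) = 49%, ζ = −ln(0.49)/√(π²+ln²(0.49)) = 0.2214.
Characteristic equation s² + 6.1s + 3.7K_p = 0 gives ζ = 6.1/(2√(3.7K_p)).
Setting ζ = 0.2214: √(3.7K_p) = 6.1/(2·0.2214) = 13.77, so K_p = 189.7/3.7 = 51.3.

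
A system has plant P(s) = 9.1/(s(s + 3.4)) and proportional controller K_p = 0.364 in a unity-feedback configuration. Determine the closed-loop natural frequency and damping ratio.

1 + K_p·P(s) = 0 gives s² + 3.4s + 3.312 = 0.
So ω_n² = 3.312 ⇒ ω_n = 1.82 rad/s, and ζ = 3.4/(2ω_n) = 0.934.

ω_n = 1.82 rad/s, ζ = 0.934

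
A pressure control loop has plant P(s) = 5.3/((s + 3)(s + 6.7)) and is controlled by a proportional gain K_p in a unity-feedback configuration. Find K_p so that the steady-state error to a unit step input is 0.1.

K_p = 34.1

Steady-state error for a unit step on this type-0 loop is 1/(1 + K_p·P(0)).
P(0) = 0.2637. Require 1/(1 + K_p·0.2637) = 0.1, so 1 + 0.2637·K_p = 10.
K_p = (10 − 1)/0.2637 = 34.1.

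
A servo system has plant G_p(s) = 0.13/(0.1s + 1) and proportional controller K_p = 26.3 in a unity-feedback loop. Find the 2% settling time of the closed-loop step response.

Closed loop: T(s) = K_p·G_p/(1+K_p·G_p) = 3.419/(0.1s + 1 + 3.419), with pole at s = −(1 + 3.419)/0.1 = −44.19.
τ = 1/44.19 = 0.02263 s, so 2% settling time ≈ 4τ = 0.0905 s.

T_s ≈ 0.0905 s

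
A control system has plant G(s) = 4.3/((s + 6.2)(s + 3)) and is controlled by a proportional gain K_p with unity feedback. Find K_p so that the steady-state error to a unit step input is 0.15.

Steady-state error for a unit step on this type-0 loop is 1/(1 + K_p·G(0)).
G(0) = 0.2312. Require 1/(1 + K_p·0.2312) = 0.15, so 1 + 0.2312·K_p = 6.667.
K_p = (6.667 − 1)/0.2312 = 24.5.

K_p = 24.5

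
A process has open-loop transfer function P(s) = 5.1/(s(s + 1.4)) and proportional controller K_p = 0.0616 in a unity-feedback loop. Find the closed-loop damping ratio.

ζ = 1.25

The closed-loop denominator is s(s+1.4) + 0.0616·5.1 = s² + 1.4s + 0.3142.
So ω_n² = 0.3142 ⇒ ω_n = 0.5605 rad/s, and ζ = 1.4/(2ω_n) = 1.25.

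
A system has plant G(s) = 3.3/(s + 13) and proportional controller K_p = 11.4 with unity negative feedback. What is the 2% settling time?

Closed-loop transfer function: T(s) = K_p·G(s)/(1 + K_p·G(s)) = 37.62/(s + 13 + 37.62) = 37.62/(s + 50.62).
Time constant τ = 1/50.62 = 0.01976 s, so the 2% settling time is about 4τ = 0.079 s.

T_s ≈ 0.079 s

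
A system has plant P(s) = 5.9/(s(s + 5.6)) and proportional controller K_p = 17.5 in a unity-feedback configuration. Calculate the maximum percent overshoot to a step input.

40.6%

The closed-loop denominator s² + 5.6s + 103.2 gives ω_n = √103.2 = 10.16 and ζ = 5.6/(2ω_n) = 0.2756.
%OS = 100·exp(−πζ/√(1−ζ²)) = 100·exp(−π·0.2756/√0.9241) = 40.6%.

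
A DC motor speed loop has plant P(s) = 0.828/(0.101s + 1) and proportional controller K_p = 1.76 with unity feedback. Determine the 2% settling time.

T_s ≈ 0.164 s

Closed loop: T(s) = K_p·P/(1+K_p·P) = 1.457/(0.101s + 1 + 1.457), with pole at s = −(1 + 1.457)/0.101 = −24.33.
τ = 1/24.33 = 0.0411 s, so 2% settling time ≈ 4τ = 0.164 s.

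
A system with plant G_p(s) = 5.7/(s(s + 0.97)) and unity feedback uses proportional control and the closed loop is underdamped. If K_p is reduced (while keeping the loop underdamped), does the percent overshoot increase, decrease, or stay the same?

ζ = 0.97/(2√(5.7K_p)) rises as K_p falls; higher damping means less overshoot.

decrease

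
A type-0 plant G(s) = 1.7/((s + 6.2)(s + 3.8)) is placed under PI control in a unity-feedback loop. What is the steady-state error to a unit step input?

0

The PI controller's integrator makes the forward path type 1, so e_ss to a step is zero.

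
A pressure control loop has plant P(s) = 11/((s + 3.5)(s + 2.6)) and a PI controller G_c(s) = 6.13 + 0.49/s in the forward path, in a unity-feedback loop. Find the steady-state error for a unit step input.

0

The open loop G_c(s)P(s) has a pole at the origin (type 1), so the static position error constant is infinite and e_ss = 1/(1+∞) = 0.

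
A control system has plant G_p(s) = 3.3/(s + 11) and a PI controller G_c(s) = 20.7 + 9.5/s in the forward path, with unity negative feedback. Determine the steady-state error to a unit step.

0

The open loop G_c(s)G_p(s) has a pole at the origin (type 1), so the static position error constant is infinite and e_ss = 1/(1+∞) = 0.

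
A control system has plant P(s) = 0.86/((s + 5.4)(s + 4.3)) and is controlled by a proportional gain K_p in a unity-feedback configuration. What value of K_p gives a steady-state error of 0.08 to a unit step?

Steady-state error for a unit step on this type-0 loop is 1/(1 + K_p·P(0)).
P(0) = 0.03704. Require 1/(1 + K_p·0.03704) = 0.08, so 1 + 0.03704·K_p = 12.5.
K_p = (12.5 − 1)/0.03704 = 310.

K_p = 310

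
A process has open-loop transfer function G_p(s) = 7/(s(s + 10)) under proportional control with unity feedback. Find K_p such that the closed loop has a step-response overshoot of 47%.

K_p = 65.4

From %OS = 100·exp(−πζ/√(1−ζ²)) = 47%, ζ = −ln(0.47)/√(π²+ln²(0.47)) = 0.2337.
Characteristic equation s² + 10s + 7K_p = 0 gives ζ = 10/(2√(7K_p)).
Setting ζ = 0.2337: √(7K_p) = 10/(2·0.2337) = 21.4, so K_p = 457.8/7 = 65.4.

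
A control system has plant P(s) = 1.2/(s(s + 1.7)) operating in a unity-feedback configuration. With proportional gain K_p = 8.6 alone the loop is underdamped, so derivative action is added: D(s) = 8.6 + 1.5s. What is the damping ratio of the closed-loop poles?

Forward path: (8.6 + 1.5s)·1.2/(s(s+1.7)). The closed-loop characteristic equation is s² + (1.7 + 1.2·1.5)s + 1.2·8.6 = 0.
That is s² + 3.5s + 10.32 = 0, so ω_n = 3.212 rad/s and ζ = 3.5/(2·3.212) = 0.5448.

ζ = 0.545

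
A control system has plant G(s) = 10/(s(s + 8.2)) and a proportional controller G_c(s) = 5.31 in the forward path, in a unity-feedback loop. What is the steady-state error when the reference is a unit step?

0

The open loop G_c(s)G(s) has a pole at the origin (type 1), so the static position error constant is infinite and e_ss = 1/(1+∞) = 0.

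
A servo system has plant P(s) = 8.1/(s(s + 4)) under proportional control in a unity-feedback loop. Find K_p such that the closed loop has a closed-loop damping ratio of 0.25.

Closed-loop characteristic equation: s² + 4s + K_p·8.1 = 0.
So ω_n = √(8.1K_p) and 2ζω_n = 4, giving ζ = 4/(2√(8.1K_p)).
Setting ζ = 0.25: √(8.1K_p) = 4/(2·0.25) = 8, so K_p = 64/8.1 = 7.9.

K_p = 7.9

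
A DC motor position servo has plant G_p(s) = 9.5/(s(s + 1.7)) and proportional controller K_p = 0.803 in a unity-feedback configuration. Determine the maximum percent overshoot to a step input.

Closed-loop characteristic equation: s² + 1.7s + 7.629 = 0, so ω_n = 2.762 rad/s and ζ = 1.7/(2·2.762) = 0.3078.
%OS = 100·exp(−πζ/√(1−ζ²)) = 100·exp(−π·0.3078/√0.9053) = 36.2%.

36.2%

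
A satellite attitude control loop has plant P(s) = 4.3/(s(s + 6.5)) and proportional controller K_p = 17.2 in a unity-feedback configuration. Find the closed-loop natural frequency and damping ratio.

ω_n = 8.6 rad/s, ζ = 0.378

The closed-loop denominator is s(s+6.5) + 17.2·4.3 = s² + 6.5s + 73.96.
Matching s² + 2ζω_n s + ω_n²: ω_n = √73.96 = 8.6 rad/s and 2ζω_n = 6.5, so ζ = 6.5/(2·8.6) = 0.378.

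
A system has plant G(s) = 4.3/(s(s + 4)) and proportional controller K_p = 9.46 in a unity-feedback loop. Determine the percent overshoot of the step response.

35.4%

From 1 + K_pG(s) = 0: s² + 4s + 40.68 = 0 ⇒ ω_n = 6.378, ζ = 0.3136.
%OS = 100·exp(−πζ/√(1−ζ²)) = 100·exp(−π·0.3136/√0.9017) = 35.4%.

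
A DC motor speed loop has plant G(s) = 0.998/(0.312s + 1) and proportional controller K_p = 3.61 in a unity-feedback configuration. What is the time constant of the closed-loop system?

Closed loop: T(s) = K_p·G/(1+K_p·G) = 3.603/(0.312s + 1 + 3.603), with pole at s = −(1 + 3.603)/0.312 = −14.75.
Closed-loop time constant τ = 1/14.75 = 0.0678 s.

τ = 0.0678 s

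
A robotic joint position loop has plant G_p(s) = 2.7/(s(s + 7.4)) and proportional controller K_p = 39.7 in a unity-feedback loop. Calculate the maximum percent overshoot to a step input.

30.1%

The closed-loop denominator s² + 7.4s + 107.2 gives ω_n = √107.2 = 10.35 and ζ = 7.4/(2ω_n) = 0.3574.
%OS = 100·exp(−πζ/√(1−ζ²)) = 100·exp(−π·0.3574/√0.8723) = 30.1%.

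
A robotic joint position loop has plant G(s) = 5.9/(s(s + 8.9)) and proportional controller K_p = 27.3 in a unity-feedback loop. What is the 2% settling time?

The closed-loop denominator s² + 8.9s + 161.1 gives ω_n = √161.1 = 12.69 and ζ = 8.9/(2ω_n) = 0.3506.
2% settling time T_s ≈ 4/(ζω_n) = 4/4.45 = 0.899 s.

T_s ≈ 0.899 s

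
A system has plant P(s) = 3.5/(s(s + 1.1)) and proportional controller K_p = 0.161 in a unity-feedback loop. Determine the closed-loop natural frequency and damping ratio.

ω_n = 0.751 rad/s, ζ = 0.733

The closed-loop denominator is s(s+1.1) + 0.161·3.5 = s² + 1.1s + 0.5635.
Matching s² + 2ζω_n s + ω_n²: ω_n = √0.5635 = 0.7507 rad/s and 2ζω_n = 1.1, so ζ = 1.1/(2·0.7507) = 0.733.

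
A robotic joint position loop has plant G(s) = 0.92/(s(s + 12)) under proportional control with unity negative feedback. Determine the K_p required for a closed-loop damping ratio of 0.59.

K_p = 112

Closed-loop characteristic equation: s² + 12s + K_p·0.92 = 0.
So ω_n = √(0.92K_p) and 2ζω_n = 12, giving ζ = 12/(2√(0.92K_p)).
Setting ζ = 0.59: √(0.92K_p) = 12/(2·0.59) = 10.17, so K_p = 103.4/0.92 = 112.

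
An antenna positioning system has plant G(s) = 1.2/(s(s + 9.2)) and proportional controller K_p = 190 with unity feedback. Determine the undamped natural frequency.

ω_n = 15.1 rad/s

1 + K_p·G(s) = 0 gives s² + 9.2s + 228 = 0.
Matching s² + 2ζω_n s + ω_n²: ω_n = √228 = 15.1 rad/s and 2ζω_n = 9.2, so ζ = 9.2/(2·15.1) = 0.305.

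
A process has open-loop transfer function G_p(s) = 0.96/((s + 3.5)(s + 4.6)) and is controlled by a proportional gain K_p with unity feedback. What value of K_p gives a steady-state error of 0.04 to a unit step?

For a type-0 loop with proportional control, e_ss = 1/(1 + K_p·G_p(0)).
G_p(0) = 0.05963. Require 1/(1 + K_p·0.05963) = 0.04, so 1 + 0.05963·K_p = 25.
K_p = (25 − 1)/0.05963 = 402.

K_p = 402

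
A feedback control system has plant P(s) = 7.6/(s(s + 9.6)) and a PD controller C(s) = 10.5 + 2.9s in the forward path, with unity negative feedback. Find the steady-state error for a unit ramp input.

0.12

The loop has one pole at the origin (type 1). Velocity error constant K_v = lim_{s→0} s·C(s)P(s) = 10.5·7.6/9.6 = 8.312.
Steady-state error to a unit ramp: e_ss = 1/K_v = 0.12.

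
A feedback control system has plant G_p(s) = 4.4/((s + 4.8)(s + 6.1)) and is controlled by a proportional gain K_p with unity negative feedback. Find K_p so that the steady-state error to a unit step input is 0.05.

K_p = 126

For a type-0 loop with proportional control, e_ss = 1/(1 + K_p·G_p(0)).
G_p(0) = 0.1503. Require 1/(1 + K_p·0.1503) = 0.05, so 1 + 0.1503·K_p = 20.
K_p = (20 − 1)/0.1503 = 126.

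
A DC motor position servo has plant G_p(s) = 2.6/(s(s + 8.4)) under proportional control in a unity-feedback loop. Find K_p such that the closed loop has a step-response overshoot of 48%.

K_p = 131

From %OS = 100·exp(−πζ/√(1−ζ²)) = 48%, ζ = −ln(0.48)/√(π²+ln²(0.48)) = 0.2275.
Characteristic equation s² + 8.4s + 2.6K_p = 0 gives ζ = 8.4/(2√(2.6K_p)).
Setting ζ = 0.2275: √(2.6K_p) = 8.4/(2·0.2275) = 18.46, so K_p = 340.8/2.6 = 131.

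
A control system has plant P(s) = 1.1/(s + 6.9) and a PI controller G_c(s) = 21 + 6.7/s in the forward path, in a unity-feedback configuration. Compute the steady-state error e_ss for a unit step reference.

The open loop G_c(s)P(s) has a pole at the origin (type 1), so the static position error constant is infinite and e_ss = 1/(1+∞) = 0.

0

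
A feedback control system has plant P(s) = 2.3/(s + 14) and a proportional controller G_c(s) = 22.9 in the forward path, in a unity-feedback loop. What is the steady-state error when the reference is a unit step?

0.21

The loop is type 0. Static position error constant K_pos = G_c(0)·P(0) = 22.9·0.1643 = 3.762.
Steady-state error to a unit step: e_ss = 1/(1+K_pos) = 1/4.762 = 0.21.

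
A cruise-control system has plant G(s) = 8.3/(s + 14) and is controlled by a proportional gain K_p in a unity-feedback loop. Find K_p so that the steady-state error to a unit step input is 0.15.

K_p = 9.56

For a type-0 loop with proportional control, e_ss = 1/(1 + K_p·G(0)).
G(0) = 0.5929. Require 1/(1 + K_p·0.5929) = 0.15, so 1 + 0.5929·K_p = 6.667.
K_p = (6.667 − 1)/0.5929 = 9.56.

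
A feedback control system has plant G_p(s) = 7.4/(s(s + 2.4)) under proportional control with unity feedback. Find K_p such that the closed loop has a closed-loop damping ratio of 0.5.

K_p = 0.778

Closed-loop characteristic equation: s² + 2.4s + K_p·7.4 = 0.
So ω_n = √(7.4K_p) and 2ζω_n = 2.4, giving ζ = 2.4/(2√(7.4K_p)).
Setting ζ = 0.5: √(7.4K_p) = 2.4/(2·0.5) = 2.4, so K_p = 5.76/7.4 = 0.778.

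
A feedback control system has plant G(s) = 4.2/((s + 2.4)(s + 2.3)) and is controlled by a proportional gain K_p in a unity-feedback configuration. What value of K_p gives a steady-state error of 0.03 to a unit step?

Steady-state error for a unit step on this type-0 loop is 1/(1 + K_p·G(0)).
G(0) = 0.7609. Require 1/(1 + K_p·0.7609) = 0.03, so 1 + 0.7609·K_p = 33.33.
K_p = (33.33 − 1)/0.7609 = 42.5.

K_p = 42.5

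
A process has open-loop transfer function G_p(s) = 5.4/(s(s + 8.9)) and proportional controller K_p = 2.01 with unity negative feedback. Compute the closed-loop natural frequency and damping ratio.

ω_n = 3.29 rad/s, ζ = 1.35

With unity feedback the closed-loop characteristic equation is s² + 8.9s + 2.01·5.4 = s² + 8.9s + 10.85 = 0.
So ω_n² = 10.85 ⇒ ω_n = 3.295 rad/s, and ζ = 8.9/(2ω_n) = 1.35.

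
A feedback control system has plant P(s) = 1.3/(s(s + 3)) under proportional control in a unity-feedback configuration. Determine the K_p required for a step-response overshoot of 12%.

K_p = 5.53

From %OS = 100·exp(−πζ/√(1−ζ²)) = 12%, ζ = −ln(0.12)/√(π²+ln²(0.12)) = 0.5594.
Characteristic equation s² + 3s + 1.3K_p = 0 gives ζ = 3/(2√(1.3K_p)).
Setting ζ = 0.5594: √(1.3K_p) = 3/(2·0.5594) = 2.681, so K_p = 7.19/1.3 = 5.53.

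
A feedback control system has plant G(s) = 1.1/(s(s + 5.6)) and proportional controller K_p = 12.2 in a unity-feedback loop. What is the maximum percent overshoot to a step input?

2.41%

From 1 + K_pG(s) = 0: s² + 5.6s + 13.42 = 0 ⇒ ω_n = 3.663, ζ = 0.7643.
%OS = 100·exp(−πζ/√(1−ζ²)) = 100·exp(−π·0.7643/√0.4158) = 2.41%.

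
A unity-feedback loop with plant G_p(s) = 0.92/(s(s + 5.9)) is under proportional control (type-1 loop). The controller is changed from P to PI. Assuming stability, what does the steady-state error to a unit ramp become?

0

The integrator raises the loop to type 2, so K_v → ∞ and e_ss to a ramp is zero.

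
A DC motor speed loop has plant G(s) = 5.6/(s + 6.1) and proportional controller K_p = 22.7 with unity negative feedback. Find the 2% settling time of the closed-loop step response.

T_s ≈ 0.03 s

Closed-loop transfer function: T(s) = K_p·G(s)/(1 + K_p·G(s)) = 127.1/(s + 6.1 + 127.1) = 127.1/(s + 133.2).
Time constant τ = 1/133.2 = 0.007506 s, so the 2% settling time is about 4τ = 0.03 s.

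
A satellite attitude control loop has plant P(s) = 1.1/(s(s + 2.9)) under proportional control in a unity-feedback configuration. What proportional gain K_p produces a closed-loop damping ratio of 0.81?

K_p = 2.91

Closed-loop characteristic equation: s² + 2.9s + K_p·1.1 = 0.
So ω_n = √(1.1K_p) and 2ζω_n = 2.9, giving ζ = 2.9/(2√(1.1K_p)).
Setting ζ = 0.81: √(1.1K_p) = 2.9/(2·0.81) = 1.79, so K_p = 3.205/1.1 = 2.91.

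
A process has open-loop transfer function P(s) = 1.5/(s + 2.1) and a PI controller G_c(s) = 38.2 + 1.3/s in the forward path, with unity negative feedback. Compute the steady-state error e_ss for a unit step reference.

The open loop G_c(s)P(s) has a pole at the origin (type 1), so the static position error constant is infinite and e_ss = 1/(1+∞) = 0.

0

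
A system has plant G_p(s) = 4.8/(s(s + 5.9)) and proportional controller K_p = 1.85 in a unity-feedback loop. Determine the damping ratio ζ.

ζ = 0.99

The closed-loop denominator is s(s+5.9) + 1.85·4.8 = s² + 5.9s + 8.88.
Matching s² + 2ζω_n s + ω_n²: ω_n = √8.88 = 2.98 rad/s and 2ζω_n = 5.9, so ζ = 5.9/(2·2.98) = 0.99.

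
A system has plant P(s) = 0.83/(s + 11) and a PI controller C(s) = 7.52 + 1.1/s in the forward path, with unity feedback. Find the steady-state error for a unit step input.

0

The open loop C(s)P(s) has a pole at the origin (type 1), so the static position error constant is infinite and e_ss = 1/(1+∞) = 0.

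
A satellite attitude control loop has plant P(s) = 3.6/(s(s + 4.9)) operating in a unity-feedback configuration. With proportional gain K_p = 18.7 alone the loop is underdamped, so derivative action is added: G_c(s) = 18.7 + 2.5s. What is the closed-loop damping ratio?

Forward path: (18.7 + 2.5s)·3.6/(s(s+4.9)). The closed-loop characteristic equation is s² + (4.9 + 3.6·2.5)s + 3.6·18.7 = 0.
That is s² + 13.9s + 67.32 = 0, so ω_n = 8.205 rad/s and ζ = 13.9/(2·8.205) = 0.8471.

ζ = 0.847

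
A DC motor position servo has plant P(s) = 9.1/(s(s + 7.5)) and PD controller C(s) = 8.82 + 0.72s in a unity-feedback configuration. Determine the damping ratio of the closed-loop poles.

ζ = 0.784

Forward path: (8.82 + 0.72s)·9.1/(s(s+7.5)). The closed-loop characteristic equation is s² + (7.5 + 9.1·0.72)s + 9.1·8.82 = 0.
That is s² + 14.05s + 80.26 = 0, so ω_n = 8.959 rad/s and ζ = 14.05/(2·8.959) = 0.7842.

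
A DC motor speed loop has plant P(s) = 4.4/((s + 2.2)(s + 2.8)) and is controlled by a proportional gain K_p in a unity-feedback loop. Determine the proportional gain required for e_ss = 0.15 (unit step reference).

The loop is type 0, so e_ss(step) = 1/(1 + K_pos) with K_pos = K_p·P(0).
P(0) = 0.7143. Require 1/(1 + K_p·0.7143) = 0.15, so 1 + 0.7143·K_p = 6.667.
K_p = (6.667 − 1)/0.7143 = 7.93.

K_p = 7.93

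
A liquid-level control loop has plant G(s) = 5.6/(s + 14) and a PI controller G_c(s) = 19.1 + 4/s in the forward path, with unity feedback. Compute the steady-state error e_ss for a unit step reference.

0

The open loop G_c(s)G(s) has a pole at the origin (type 1), so the static position error constant is infinite and e_ss = 1/(1+∞) = 0.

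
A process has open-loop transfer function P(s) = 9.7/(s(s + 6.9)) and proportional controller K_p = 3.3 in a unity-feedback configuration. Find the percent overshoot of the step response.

8.92%

The closed-loop denominator s² + 6.9s + 32.01 gives ω_n = √32.01 = 5.658 and ζ = 6.9/(2ω_n) = 0.6098.
%OS = 100·exp(−πζ/√(1−ζ²)) = 100·exp(−π·0.6098/√0.6282) = 8.92%.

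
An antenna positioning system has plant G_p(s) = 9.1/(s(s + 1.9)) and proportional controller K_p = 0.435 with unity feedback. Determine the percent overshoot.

18.1%

The closed-loop denominator s² + 1.9s + 3.958 gives ω_n = √3.958 = 1.99 and ζ = 1.9/(2ω_n) = 0.4775.
%OS = 100·exp(−πζ/√(1−ζ²)) = 100·exp(−π·0.4775/√0.772) = 18.1%.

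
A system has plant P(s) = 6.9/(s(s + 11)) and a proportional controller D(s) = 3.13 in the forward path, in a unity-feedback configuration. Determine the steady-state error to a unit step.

The open loop D(s)P(s) has a pole at the origin (type 1), so the static position error constant is infinite and e_ss = 1/(1+∞) = 0.

0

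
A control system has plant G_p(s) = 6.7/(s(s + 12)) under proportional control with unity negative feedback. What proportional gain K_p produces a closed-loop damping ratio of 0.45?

K_p = 26.5

Closed-loop characteristic equation: s² + 12s + K_p·6.7 = 0.
So ω_n = √(6.7K_p) and 2ζω_n = 12, giving ζ = 12/(2√(6.7K_p)).
Setting ζ = 0.45: √(6.7K_p) = 12/(2·0.45) = 13.33, so K_p = 177.8/6.7 = 26.5.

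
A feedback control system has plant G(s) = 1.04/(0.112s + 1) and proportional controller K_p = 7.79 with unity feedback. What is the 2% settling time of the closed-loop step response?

T_s ≈ 0.0492 s

Closed loop: T(s) = K_p·G/(1+K_p·G) = 8.102/(0.112s + 1 + 8.102), with pole at s = −(1 + 8.102)/0.112 = −81.26.
τ = 1/81.26 = 0.01231 s, so 2% settling time ≈ 4τ = 0.0492 s.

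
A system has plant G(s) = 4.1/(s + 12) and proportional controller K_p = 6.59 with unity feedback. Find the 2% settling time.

T_s ≈ 0.103 s

Closed-loop transfer function: T(s) = K_p·G(s)/(1 + K_p·G(s)) = 27.02/(s + 12 + 27.02) = 27.02/(s + 39.02).
Time constant τ = 1/39.02 = 0.02563 s, so the 2% settling time is about 4τ = 0.103 s.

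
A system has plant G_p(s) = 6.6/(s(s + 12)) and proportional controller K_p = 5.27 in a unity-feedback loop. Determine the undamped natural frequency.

ω_n = 5.9 rad/s

1 + K_p·G_p(s) = 0 gives s² + 12s + 34.78 = 0.
Matching s² + 2ζω_n s + ω_n²: ω_n = √34.78 = 5.898 rad/s and 2ζω_n = 12, so ζ = 12/(2·5.898) = 1.02.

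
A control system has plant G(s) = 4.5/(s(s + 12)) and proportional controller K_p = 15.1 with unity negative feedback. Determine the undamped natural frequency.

ω_n = 8.24 rad/s

1 + K_p·G(s) = 0 gives s² + 12s + 67.95 = 0.
So ω_n² = 67.95 ⇒ ω_n = 8.243 rad/s, and ζ = 12/(2ω_n) = 0.728.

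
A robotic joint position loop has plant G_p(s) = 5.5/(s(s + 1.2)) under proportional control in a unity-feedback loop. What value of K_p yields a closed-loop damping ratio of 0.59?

K_p = 0.188

Closed-loop characteristic equation: s² + 1.2s + K_p·5.5 = 0.
So ω_n = √(5.5K_p) and 2ζω_n = 1.2, giving ζ = 1.2/(2√(5.5K_p)).
Setting ζ = 0.59: √(5.5K_p) = 1.2/(2·0.59) = 1.017, so K_p = 1.034/5.5 = 0.188.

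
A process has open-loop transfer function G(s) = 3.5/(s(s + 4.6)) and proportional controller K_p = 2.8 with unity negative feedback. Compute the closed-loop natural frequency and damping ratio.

ω_n = 3.13 rad/s, ζ = 0.735

The closed-loop denominator is s(s+4.6) + 2.8·3.5 = s² + 4.6s + 9.8.
So ω_n² = 9.8 ⇒ ω_n = 3.13 rad/s, and ζ = 4.6/(2ω_n) = 0.735.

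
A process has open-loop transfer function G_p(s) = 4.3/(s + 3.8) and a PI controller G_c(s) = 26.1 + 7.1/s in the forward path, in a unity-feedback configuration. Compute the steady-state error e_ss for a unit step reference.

The open loop G_c(s)G_p(s) has a pole at the origin (type 1), so the static position error constant is infinite and e_ss = 1/(1+∞) = 0.

0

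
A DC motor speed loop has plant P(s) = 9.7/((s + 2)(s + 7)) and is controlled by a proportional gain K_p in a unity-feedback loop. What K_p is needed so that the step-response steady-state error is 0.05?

Steady-state error for a unit step on this type-0 loop is 1/(1 + K_p·P(0)).
P(0) = 0.6929. Require 1/(1 + K_p·0.6929) = 0.05, so 1 + 0.6929·K_p = 20.
K_p = (20 − 1)/0.6929 = 27.4.

K_p = 27.4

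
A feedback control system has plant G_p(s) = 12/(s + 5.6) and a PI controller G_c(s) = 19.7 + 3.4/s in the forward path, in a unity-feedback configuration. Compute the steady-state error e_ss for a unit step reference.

0

The open loop G_c(s)G_p(s) has a pole at the origin (type 1), so the static position error constant is infinite and e_ss = 1/(1+∞) = 0.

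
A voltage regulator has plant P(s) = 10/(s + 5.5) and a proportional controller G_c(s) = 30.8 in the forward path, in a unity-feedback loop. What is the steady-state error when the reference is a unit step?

0.0175

The loop is type 0. Static position error constant K_pos = G_c(0)·P(0) = 30.8·1.818 = 56.
Steady-state error to a unit step: e_ss = 1/(1+K_pos) = 1/57 = 0.0175.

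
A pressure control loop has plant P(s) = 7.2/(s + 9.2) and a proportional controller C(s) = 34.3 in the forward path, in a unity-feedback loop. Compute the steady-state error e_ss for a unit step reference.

0.0359

The loop is type 0. Static position error constant K_pos = C(0)·P(0) = 34.3·0.7826 = 26.84.
Steady-state error to a unit step: e_ss = 1/(1+K_pos) = 1/27.84 = 0.0359.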